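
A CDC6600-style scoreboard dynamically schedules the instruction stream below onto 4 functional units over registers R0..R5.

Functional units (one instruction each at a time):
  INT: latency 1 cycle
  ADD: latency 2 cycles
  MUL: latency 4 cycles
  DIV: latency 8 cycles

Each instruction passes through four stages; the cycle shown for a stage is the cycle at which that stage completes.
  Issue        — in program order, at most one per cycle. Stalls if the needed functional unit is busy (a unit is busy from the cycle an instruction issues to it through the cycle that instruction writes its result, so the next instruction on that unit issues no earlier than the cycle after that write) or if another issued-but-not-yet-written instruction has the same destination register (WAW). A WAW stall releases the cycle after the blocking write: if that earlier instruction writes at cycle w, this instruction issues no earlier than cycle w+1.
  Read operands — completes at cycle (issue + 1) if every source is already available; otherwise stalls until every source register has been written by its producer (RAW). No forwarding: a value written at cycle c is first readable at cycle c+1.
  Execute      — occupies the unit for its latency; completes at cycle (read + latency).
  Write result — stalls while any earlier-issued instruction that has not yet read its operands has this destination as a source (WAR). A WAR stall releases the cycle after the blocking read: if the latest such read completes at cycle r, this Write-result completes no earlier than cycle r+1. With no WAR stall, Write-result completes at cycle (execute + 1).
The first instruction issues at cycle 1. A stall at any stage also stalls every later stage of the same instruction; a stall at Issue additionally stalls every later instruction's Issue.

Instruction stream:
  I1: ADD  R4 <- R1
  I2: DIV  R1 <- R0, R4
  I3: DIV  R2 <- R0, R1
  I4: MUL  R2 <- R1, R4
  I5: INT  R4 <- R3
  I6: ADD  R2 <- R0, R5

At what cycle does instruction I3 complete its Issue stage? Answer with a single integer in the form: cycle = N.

cycle = 16

I1: IS=1 RO=2 EX=4 WR=5
I2: IS=2 RO=6 EX=14 WR=15  [RAW R4: wait I1 write@5]
I3: IS=16 RO=17 EX=25 WR=26  [struct: DIV busy until I2 writes@15]
I4: IS=27 RO=28 EX=32 WR=33  [WAW R2: wait I3 write@26]
I5: IS=28 RO=29 EX=30 WR=31
I6: IS=34 RO=35 EX=37 WR=38  [WAW R2: wait I4 write@33]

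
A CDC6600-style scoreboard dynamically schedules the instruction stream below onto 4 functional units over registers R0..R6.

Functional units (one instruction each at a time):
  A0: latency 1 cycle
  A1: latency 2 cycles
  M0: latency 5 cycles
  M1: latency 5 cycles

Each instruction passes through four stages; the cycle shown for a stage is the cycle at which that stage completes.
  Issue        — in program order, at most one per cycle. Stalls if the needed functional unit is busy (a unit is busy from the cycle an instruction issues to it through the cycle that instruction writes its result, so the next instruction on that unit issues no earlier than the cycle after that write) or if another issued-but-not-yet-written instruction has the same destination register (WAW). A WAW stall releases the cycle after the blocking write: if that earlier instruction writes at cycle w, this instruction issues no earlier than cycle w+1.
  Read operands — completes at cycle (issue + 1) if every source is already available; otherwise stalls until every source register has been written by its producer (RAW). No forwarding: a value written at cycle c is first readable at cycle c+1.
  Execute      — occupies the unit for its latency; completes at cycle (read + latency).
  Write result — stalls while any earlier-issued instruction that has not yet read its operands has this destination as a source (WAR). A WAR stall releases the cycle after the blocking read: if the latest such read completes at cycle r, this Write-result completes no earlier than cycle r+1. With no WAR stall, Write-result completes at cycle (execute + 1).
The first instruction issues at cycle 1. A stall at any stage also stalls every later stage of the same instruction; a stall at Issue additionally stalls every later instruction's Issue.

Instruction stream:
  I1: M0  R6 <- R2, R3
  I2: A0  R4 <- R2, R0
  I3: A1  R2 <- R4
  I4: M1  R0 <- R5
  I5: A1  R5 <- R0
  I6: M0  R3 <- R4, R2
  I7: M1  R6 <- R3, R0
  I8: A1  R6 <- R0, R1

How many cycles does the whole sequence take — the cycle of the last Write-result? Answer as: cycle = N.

cycle = 30

  I1 | 1 | 2 | 7 | 8
  I2 | 2 | 3 | 4 | 5
  I3 | 3 | 6 | 8 | 9   RAW R4: wait I2 write@5
  I4 | 4 | 5 | 10 | 11
  I5 | 10 | 12 | 14 | 15   struct: A1 busy until I3 writes@9 · RAW R0: wait I4 write@11
  I6 | 11 | 12 | 17 | 18
  I7 | 12 | 19 | 24 | 25   RAW R3: wait I6 write@18
  I8 | 26 | 27 | 29 | 30   WAW R6: wait I7 write@25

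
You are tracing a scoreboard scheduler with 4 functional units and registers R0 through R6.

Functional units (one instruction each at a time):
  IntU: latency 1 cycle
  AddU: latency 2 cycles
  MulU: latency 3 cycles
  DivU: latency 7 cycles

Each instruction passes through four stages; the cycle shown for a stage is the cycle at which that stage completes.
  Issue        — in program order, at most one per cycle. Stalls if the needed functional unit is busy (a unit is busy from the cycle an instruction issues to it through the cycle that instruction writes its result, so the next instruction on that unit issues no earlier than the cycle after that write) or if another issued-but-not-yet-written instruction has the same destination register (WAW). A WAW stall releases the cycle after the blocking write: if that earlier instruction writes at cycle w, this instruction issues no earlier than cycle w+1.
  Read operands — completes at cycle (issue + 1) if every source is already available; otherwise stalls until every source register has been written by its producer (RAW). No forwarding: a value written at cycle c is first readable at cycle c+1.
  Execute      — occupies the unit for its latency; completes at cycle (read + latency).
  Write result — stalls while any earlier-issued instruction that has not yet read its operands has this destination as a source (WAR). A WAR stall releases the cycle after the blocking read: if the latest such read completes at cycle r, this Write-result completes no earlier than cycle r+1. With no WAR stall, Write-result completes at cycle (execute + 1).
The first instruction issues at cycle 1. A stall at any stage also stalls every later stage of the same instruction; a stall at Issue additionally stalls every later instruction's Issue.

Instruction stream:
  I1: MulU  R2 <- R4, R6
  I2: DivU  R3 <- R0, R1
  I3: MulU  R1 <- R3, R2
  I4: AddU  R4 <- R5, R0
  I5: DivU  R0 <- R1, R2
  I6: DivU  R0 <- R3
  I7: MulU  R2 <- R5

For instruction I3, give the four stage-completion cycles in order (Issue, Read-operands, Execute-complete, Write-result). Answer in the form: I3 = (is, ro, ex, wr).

I3 = (7, 12, 15, 16)

t=1  I1 issues→MulU
t=2  I1 reads | I2 issues→DivU
t=3  I2 reads
t=5  I1 exec-done
t=6  I1 writes R2
t=7  I3 issues→MulU
t=8  I4 issues→AddU
t=9  I4 reads
t=10  I2 exec-done
t=11  I2 writes R3 | I4 exec-done
t=12  I3 reads | I4 writes R4 | I5 issues→DivU
t=15  I3 exec-done
t=16  I3 writes R1
t=17  I5 reads
t=24  I5 exec-done
t=25  I5 writes R0
t=26  I6 issues→DivU
t=27  I6 reads | I7 issues→MulU
t=28  I7 reads
t=31  I7 exec-done
t=32  I7 writes R2
t=34  I6 exec-done
t=35  I6 writes R0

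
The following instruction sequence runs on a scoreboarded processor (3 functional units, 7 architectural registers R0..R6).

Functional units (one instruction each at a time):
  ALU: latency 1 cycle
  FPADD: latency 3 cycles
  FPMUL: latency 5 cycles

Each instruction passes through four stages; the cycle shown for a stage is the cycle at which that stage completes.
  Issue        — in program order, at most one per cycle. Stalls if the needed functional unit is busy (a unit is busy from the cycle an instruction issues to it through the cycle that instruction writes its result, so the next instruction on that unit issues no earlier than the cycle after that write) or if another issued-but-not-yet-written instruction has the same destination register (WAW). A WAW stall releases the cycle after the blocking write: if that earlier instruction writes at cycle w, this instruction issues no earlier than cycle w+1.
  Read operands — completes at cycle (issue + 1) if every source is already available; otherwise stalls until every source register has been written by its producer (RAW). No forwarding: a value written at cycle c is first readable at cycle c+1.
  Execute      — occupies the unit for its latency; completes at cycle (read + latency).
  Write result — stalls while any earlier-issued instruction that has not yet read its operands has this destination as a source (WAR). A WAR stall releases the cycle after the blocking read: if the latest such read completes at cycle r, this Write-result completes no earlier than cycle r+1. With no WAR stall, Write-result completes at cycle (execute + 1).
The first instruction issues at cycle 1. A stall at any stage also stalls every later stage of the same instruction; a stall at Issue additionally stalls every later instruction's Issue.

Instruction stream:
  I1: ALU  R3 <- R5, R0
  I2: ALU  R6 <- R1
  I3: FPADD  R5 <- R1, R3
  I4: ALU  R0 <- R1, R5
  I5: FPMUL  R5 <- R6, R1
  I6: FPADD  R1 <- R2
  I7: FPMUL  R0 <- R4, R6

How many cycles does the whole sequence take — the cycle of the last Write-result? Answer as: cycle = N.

cycle = 27

c1: I1 issues→ALU
c2: I1 reads
c3: I1 exec-done
c4: I1 writes R3
c5: I2 issues→ALU
c6: I2 reads, I3 issues→FPADD
c7: I2 exec-done, I3 reads
c8: I2 writes R6
c9: I4 issues→ALU
c10: I3 exec-done
c11: I3 writes R5
c12: I4 reads, I5 issues→FPMUL
c13: I4 exec-done, I5 reads, I6 issues→FPADD
c14: I4 writes R0, I6 reads
c17: I6 exec-done
c18: I5 exec-done, I6 writes R1
c19: I5 writes R5
c20: I7 issues→FPMUL
c21: I7 reads
c26: I7 exec-done
c27: I7 writes R0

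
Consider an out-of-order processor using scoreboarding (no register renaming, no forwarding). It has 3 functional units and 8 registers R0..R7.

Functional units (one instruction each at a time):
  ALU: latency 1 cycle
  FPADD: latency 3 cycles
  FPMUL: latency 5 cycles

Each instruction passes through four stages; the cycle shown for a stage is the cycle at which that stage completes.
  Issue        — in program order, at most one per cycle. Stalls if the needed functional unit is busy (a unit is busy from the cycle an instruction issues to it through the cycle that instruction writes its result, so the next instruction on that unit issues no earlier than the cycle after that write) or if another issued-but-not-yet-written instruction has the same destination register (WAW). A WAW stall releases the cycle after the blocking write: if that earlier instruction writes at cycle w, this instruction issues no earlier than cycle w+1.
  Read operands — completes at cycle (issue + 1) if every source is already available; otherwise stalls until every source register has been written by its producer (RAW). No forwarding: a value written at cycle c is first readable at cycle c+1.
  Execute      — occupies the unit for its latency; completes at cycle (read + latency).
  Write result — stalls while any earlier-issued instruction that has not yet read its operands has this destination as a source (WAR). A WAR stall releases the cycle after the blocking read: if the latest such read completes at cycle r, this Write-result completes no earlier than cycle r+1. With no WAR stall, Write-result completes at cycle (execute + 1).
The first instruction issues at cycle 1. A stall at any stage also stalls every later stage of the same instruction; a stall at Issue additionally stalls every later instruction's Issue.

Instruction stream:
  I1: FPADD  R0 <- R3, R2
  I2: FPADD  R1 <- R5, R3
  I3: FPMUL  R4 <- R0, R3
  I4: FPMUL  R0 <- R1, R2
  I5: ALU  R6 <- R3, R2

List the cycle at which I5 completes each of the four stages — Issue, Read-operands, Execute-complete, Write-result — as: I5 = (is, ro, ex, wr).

I5 = (17, 18, 19, 20)

t=1  I1→FPADD
t=2  I1 RO
t=5  I1 EX
t=6  I1 WR R0
t=7  I2→FPADD
t=8  I2 RO | I3→FPMUL
t=9  I3 RO
t=11  I2 EX
t=12  I2 WR R1
t=14  I3 EX
t=15  I3 WR R4
t=16  I4→FPMUL
t=17  I4 RO | I5→ALU
t=18  I5 RO
t=19  I5 EX
t=20  I5 WR R6
t=22  I4 EX
t=23  I4 WR R0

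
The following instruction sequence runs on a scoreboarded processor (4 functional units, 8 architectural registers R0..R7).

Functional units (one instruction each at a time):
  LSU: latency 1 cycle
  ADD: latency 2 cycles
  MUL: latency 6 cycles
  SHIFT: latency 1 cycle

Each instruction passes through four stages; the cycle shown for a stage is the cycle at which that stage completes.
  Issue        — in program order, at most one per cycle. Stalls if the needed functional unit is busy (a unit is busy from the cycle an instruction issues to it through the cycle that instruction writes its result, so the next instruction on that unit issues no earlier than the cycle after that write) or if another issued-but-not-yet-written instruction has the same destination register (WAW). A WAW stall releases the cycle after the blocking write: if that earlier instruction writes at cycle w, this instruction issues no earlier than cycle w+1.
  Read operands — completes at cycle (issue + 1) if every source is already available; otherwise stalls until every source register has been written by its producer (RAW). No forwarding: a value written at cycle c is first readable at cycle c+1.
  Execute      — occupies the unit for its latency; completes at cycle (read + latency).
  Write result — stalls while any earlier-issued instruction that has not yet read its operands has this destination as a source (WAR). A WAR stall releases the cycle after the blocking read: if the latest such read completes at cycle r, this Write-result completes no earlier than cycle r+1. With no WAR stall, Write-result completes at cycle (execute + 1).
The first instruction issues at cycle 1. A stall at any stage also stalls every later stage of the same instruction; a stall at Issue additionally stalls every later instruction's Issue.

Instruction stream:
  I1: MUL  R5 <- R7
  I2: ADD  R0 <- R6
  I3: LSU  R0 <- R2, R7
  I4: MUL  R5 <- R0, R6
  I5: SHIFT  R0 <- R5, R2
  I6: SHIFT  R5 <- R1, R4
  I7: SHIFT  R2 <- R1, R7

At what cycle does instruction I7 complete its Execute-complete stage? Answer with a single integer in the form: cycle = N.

  I1 | 1 | 2 | 8 | 9
  I2 | 2 | 3 | 5 | 6
  I3 | 7 | 8 | 9 | 10   WAW R0: wait I2 write@6
  I4 | 10 | 11 | 17 | 18   struct: MUL busy until I1 writes@9
  I5 | 11 | 19 | 20 | 21   RAW R5: wait I4 write@18
  I6 | 22 | 23 | 24 | 25   struct: SHIFT busy until I5 writes@21
  I7 | 26 | 27 | 28 | 29   struct: SHIFT busy until I6 writes@25

cycle = 28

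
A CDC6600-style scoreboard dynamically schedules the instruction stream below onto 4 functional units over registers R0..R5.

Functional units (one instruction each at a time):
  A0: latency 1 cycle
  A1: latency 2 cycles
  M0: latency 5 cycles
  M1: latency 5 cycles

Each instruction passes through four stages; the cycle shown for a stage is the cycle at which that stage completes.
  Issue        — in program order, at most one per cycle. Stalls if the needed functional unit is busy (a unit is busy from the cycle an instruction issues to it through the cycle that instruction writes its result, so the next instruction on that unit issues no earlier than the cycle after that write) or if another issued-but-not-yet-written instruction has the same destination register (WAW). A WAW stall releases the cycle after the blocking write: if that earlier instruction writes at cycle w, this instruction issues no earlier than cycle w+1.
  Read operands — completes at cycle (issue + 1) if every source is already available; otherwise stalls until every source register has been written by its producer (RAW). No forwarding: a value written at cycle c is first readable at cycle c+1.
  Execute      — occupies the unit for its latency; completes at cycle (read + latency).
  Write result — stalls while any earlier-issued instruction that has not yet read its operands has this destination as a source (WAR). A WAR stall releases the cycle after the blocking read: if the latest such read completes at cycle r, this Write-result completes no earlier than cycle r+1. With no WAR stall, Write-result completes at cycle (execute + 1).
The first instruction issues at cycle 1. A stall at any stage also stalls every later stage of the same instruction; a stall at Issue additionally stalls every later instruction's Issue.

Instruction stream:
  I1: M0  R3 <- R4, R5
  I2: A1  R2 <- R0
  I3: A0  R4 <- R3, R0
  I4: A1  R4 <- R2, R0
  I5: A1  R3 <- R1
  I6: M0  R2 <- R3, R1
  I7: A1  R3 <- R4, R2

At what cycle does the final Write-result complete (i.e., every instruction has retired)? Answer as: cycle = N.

cycle = 32

cycle 1: I1 dispatched to M0
cycle 2: I1 operands ready, I2 dispatched to A1
cycle 3: I2 operands ready, I3 dispatched to A0
cycle 5: I2 complete
cycle 6: R2←I2
cycle 7: I1 complete
cycle 8: R3←I1
cycle 9: I3 operands ready
cycle 10: I3 complete
cycle 11: R4←I3
cycle 12: I4 dispatched to A1
cycle 13: I4 operands ready
cycle 15: I4 complete
cycle 16: R4←I4
cycle 17: I5 dispatched to A1
cycle 18: I5 operands ready, I6 dispatched to M0
cycle 20: I5 complete
cycle 21: R3←I5
cycle 22: I6 operands ready, I7 dispatched to A1
cycle 27: I6 complete
cycle 28: R2←I6
cycle 29: I7 operands ready
cycle 31: I7 complete
cycle 32: R3←I7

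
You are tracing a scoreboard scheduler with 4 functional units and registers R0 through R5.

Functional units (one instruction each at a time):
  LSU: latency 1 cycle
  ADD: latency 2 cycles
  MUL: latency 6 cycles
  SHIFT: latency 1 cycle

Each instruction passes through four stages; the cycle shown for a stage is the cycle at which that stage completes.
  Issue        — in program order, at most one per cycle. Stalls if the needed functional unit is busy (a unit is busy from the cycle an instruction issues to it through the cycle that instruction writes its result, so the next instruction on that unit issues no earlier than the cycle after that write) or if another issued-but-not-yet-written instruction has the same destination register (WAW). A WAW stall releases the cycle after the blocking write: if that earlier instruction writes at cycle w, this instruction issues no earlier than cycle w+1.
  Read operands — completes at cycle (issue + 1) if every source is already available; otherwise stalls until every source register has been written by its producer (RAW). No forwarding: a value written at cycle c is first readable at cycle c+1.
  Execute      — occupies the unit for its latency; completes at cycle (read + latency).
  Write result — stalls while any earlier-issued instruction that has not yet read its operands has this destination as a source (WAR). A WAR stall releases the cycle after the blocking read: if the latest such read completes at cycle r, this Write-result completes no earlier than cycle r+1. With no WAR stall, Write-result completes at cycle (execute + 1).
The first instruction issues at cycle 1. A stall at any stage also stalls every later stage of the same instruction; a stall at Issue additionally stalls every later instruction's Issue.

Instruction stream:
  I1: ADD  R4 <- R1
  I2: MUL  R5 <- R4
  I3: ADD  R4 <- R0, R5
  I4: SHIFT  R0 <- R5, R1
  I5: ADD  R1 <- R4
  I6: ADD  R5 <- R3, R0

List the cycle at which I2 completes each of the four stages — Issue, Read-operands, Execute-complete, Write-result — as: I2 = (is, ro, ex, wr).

I1  is:1  ro:2  ex:4  wr:5
I2  is:2  ro:6  ex:12  wr:13  — RAW R4: wait I1 write@5
I3  is:6  ro:14  ex:16  wr:17  — struct: ADD busy until I1 writes@5, RAW R5: wait I2 write@13
I4  is:7  ro:14  ex:15  wr:16  — RAW R5: wait I2 write@13
I5  is:18  ro:19  ex:21  wr:22  — struct: ADD busy until I3 writes@17
I6  is:23  ro:24  ex:26  wr:27  — struct: ADD busy until I5 writes@22

I2 = (2, 6, 12, 13)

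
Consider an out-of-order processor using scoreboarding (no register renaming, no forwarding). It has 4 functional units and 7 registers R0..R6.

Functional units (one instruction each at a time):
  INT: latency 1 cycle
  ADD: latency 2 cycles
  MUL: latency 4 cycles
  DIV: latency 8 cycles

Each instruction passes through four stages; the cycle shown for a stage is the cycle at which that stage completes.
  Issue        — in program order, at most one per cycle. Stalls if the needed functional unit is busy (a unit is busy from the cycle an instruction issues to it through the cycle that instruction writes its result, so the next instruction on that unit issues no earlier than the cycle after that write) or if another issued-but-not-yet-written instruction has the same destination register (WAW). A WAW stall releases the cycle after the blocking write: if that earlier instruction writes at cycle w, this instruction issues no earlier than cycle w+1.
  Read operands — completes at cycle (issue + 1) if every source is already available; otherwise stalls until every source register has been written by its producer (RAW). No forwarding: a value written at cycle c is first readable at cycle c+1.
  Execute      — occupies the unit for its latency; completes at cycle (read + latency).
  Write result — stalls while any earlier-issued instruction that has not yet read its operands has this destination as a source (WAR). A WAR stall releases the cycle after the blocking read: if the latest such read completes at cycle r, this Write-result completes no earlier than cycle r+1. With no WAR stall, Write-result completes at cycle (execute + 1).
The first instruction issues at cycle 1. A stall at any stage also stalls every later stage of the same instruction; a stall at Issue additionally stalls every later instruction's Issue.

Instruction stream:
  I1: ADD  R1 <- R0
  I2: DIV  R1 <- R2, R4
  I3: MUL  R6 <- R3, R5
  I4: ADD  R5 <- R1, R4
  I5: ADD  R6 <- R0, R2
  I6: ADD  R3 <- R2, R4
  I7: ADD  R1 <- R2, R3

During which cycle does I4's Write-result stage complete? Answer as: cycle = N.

cycle = 20

[1] I1 issues→ADD
[2] I1 reads
[4] I1 exec-done
[5] I1 writes R1
[6] I2 issues→DIV
[7] I2 reads, I3 issues→MUL
[8] I3 reads, I4 issues→ADD
[12] I3 exec-done
[13] I3 writes R6
[15] I2 exec-done
[16] I2 writes R1
[17] I4 reads
[19] I4 exec-done
[20] I4 writes R5
[21] I5 issues→ADD
[22] I5 reads
[24] I5 exec-done
[25] I5 writes R6
[26] I6 issues→ADD
[27] I6 reads
[29] I6 exec-done
[30] I6 writes R3
[31] I7 issues→ADD
[32] I7 reads
[34] I7 exec-done
[35] I7 writes R1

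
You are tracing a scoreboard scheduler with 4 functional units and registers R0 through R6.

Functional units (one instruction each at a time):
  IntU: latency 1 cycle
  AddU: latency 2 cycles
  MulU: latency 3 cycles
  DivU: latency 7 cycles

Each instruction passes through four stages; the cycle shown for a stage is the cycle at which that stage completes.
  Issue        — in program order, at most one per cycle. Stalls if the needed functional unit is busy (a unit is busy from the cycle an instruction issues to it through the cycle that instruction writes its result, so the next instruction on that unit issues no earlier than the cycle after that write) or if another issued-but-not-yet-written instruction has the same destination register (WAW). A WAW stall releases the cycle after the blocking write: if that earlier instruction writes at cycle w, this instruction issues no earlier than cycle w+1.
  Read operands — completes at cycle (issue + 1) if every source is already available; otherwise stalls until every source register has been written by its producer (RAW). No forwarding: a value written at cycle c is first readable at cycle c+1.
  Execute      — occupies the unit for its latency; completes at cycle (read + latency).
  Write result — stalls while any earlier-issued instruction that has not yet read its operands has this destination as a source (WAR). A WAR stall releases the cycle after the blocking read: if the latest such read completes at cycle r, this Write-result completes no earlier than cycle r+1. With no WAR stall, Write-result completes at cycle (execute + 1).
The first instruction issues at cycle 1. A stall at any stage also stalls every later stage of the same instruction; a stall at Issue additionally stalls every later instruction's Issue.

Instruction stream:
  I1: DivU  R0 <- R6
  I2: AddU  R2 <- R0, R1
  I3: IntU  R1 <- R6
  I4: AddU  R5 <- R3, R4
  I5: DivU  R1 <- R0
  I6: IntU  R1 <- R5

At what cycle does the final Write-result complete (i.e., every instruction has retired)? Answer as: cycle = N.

cycle = 29

cycle 1: I1 dispatched to DivU
cycle 2: I1 operands ready | I2 dispatched to AddU
cycle 3: I3 dispatched to IntU
cycle 4: I3 operands ready
cycle 5: I3 complete
cycle 9: I1 complete
cycle 10: R0←I1
cycle 11: I2 operands ready
cycle 12: R1←I3
cycle 13: I2 complete
cycle 14: R2←I2
cycle 15: I4 dispatched to AddU
cycle 16: I4 operands ready | I5 dispatched to DivU
cycle 17: I5 operands ready
cycle 18: I4 complete
cycle 19: R5←I4
cycle 24: I5 complete
cycle 25: R1←I5
cycle 26: I6 dispatched to IntU
cycle 27: I6 operands ready
cycle 28: I6 complete
cycle 29: R1←I6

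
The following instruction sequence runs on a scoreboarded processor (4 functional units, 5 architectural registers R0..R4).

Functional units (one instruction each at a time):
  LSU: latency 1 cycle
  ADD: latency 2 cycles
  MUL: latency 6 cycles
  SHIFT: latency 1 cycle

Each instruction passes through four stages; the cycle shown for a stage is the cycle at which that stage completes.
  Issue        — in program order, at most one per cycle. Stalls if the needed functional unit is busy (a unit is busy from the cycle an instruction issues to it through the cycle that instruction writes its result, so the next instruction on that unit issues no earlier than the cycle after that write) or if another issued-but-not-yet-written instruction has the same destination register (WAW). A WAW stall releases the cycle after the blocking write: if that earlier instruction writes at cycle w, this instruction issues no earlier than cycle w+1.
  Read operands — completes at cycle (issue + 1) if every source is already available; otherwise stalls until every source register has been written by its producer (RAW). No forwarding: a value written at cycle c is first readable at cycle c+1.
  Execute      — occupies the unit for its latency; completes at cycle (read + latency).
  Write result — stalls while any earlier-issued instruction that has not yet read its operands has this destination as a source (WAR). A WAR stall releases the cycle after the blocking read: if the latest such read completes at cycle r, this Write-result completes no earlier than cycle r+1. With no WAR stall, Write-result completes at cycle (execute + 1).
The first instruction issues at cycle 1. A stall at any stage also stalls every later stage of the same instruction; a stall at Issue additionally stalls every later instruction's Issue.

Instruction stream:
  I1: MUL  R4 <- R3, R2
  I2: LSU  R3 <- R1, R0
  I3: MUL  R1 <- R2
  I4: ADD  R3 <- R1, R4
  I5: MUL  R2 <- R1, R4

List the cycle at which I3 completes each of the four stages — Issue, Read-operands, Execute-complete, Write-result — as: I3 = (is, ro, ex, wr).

I3 = (10, 11, 17, 18)

[1] I1 issues→MUL
[2] I1 reads; I2 issues→LSU
[3] I2 reads
[4] I2 exec-done
[5] I2 writes R3
[8] I1 exec-done
[9] I1 writes R4
[10] I3 issues→MUL
[11] I3 reads; I4 issues→ADD
[17] I3 exec-done
[18] I3 writes R1
[19] I4 reads; I5 issues→MUL
[20] I5 reads
[21] I4 exec-done
[22] I4 writes R3
[26] I5 exec-done
[27] I5 writes R2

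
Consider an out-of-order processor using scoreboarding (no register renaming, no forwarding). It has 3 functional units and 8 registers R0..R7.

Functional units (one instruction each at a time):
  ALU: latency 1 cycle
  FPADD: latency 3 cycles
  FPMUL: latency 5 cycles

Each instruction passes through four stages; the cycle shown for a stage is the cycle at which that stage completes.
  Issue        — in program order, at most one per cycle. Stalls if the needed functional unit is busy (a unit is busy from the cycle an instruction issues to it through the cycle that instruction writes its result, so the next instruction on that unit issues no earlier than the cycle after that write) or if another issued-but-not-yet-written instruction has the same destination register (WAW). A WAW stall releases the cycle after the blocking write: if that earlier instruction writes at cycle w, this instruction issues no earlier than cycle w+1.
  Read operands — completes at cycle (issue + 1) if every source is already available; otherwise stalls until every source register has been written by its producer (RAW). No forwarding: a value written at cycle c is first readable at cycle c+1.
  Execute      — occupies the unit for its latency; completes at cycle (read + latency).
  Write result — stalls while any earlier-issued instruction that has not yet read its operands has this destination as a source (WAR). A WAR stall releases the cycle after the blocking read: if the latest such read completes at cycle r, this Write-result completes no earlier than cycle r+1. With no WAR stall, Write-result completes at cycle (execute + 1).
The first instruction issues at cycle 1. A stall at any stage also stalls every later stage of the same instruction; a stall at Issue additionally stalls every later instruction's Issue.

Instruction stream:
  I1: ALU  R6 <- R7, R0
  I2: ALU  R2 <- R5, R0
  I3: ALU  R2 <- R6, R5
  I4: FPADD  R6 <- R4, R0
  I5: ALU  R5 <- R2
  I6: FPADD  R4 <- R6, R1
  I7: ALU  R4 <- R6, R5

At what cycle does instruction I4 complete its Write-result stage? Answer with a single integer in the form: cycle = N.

cycle = 15

[1] issue I1 (ALU)
[2] I1 read-ops
[3] I1 finished on ALU
[4] I1→R6
[5] issue I2 (ALU)
[6] I2 read-ops
[7] I2 finished on ALU
[8] I2→R2
[9] issue I3 (ALU)
[10] I3 read-ops, issue I4 (FPADD)
[11] I3 finished on ALU, I4 read-ops
[12] I3→R2
[13] issue I5 (ALU)
[14] I4 finished on FPADD, I5 read-ops
[15] I4→R6, I5 finished on ALU
[16] I5→R5, issue I6 (FPADD)
[17] I6 read-ops
[20] I6 finished on FPADD
[21] I6→R4
[22] issue I7 (ALU)
[23] I7 read-ops
[24] I7 finished on ALU
[25] I7→R4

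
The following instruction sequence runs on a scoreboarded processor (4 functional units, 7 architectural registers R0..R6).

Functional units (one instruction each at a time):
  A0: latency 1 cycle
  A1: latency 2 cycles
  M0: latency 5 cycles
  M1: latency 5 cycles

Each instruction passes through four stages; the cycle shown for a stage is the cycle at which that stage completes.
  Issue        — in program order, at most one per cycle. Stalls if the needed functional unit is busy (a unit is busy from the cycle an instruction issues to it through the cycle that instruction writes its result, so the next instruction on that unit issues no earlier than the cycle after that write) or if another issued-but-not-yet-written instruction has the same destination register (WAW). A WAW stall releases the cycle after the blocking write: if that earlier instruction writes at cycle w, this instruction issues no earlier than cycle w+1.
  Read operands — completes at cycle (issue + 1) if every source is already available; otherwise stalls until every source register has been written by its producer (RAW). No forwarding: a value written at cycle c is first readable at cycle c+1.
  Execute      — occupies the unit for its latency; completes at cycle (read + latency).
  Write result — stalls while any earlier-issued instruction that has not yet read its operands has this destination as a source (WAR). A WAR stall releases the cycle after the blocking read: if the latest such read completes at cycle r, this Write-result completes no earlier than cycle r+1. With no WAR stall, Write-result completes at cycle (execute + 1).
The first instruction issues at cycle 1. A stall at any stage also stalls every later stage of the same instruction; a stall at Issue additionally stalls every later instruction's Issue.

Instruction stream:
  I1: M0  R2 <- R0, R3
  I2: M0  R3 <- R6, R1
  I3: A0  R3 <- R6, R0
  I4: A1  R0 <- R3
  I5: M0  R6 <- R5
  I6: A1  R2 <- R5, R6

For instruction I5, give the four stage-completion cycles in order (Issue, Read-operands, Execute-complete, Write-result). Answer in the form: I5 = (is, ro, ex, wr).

I5 = (19, 20, 25, 26)

I1 -> (1, 2, 7, 8)
I2 -> (9, 10, 15, 16)  // struct: M0 busy until I1 writes@8
I3 -> (17, 18, 19, 20)  // WAW R3: wait I2 write@16
I4 -> (18, 21, 23, 24)  // RAW R3: wait I3 write@20
I5 -> (19, 20, 25, 26)
I6 -> (25, 27, 29, 30)  // struct: A1 busy until I4 writes@24, RAW R6: wait I5 write@26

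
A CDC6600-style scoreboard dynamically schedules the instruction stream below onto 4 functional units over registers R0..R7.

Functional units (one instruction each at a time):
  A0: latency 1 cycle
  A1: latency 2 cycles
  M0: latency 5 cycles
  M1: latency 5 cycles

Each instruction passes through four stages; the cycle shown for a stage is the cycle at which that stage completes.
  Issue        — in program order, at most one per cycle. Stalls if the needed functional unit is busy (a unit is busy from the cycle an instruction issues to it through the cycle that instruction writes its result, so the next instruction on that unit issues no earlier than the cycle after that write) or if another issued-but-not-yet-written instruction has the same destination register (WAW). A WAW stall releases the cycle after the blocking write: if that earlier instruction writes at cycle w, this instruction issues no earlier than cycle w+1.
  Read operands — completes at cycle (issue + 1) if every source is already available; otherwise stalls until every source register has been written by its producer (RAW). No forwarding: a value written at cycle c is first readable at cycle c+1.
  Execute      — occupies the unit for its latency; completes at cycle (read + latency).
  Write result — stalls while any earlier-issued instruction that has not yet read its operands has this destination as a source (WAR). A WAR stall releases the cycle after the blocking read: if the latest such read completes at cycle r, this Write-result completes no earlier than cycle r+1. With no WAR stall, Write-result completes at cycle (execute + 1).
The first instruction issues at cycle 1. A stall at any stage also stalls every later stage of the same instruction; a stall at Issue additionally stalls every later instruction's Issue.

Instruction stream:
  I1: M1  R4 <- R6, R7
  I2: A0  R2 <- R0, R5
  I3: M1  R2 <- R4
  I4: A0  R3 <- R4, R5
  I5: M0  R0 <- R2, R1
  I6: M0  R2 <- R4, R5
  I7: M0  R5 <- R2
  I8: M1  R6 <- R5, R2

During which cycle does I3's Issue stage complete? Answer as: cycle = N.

[1] I1 issues→M1
[2] I1 reads | I2 issues→A0
[3] I2 reads
[4] I2 exec-done
[5] I2 writes R2
[7] I1 exec-done
[8] I1 writes R4
[9] I3 issues→M1
[10] I3 reads | I4 issues→A0
[11] I4 reads | I5 issues→M0
[12] I4 exec-done
[13] I4 writes R3
[15] I3 exec-done
[16] I3 writes R2
[17] I5 reads
[22] I5 exec-done
[23] I5 writes R0
[24] I6 issues→M0
[25] I6 reads
[30] I6 exec-done
[31] I6 writes R2
[32] I7 issues→M0
[33] I7 reads | I8 issues→M1
[38] I7 exec-done
[39] I7 writes R5
[40] I8 reads
[45] I8 exec-done
[46] I8 writes R6

cycle = 9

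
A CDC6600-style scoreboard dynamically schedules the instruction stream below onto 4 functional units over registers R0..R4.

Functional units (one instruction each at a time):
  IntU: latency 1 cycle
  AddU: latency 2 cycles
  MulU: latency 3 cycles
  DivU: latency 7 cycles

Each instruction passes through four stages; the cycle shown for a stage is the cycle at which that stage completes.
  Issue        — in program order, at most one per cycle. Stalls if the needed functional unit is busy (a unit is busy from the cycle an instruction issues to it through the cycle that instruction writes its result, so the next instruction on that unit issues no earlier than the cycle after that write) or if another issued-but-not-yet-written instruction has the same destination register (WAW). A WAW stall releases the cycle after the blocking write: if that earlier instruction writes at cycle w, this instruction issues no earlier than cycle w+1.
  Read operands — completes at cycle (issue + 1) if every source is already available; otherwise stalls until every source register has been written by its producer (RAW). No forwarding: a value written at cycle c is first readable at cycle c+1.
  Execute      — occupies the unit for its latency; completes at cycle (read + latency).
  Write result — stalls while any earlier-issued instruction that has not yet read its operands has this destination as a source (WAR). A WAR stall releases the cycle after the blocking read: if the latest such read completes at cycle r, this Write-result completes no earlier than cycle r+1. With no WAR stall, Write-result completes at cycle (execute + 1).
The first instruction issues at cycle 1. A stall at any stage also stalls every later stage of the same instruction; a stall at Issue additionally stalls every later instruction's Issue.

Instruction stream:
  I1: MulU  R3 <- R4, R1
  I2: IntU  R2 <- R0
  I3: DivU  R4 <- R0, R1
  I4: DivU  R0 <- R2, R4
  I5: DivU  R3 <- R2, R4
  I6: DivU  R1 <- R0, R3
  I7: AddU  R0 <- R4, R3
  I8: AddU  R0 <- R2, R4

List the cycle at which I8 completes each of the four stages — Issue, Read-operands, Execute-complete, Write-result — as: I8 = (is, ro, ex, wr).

I8 = (39, 40, 42, 43)

t=1  I1 issues→MulU
t=2  I1 reads; I2 issues→IntU
t=3  I2 reads; I3 issues→DivU
t=4  I2 exec-done; I3 reads
t=5  I1 exec-done; I2 writes R2
t=6  I1 writes R3
t=11  I3 exec-done
t=12  I3 writes R4
t=13  I4 issues→DivU
t=14  I4 reads
t=21  I4 exec-done
t=22  I4 writes R0
t=23  I5 issues→DivU
t=24  I5 reads
t=31  I5 exec-done
t=32  I5 writes R3
t=33  I6 issues→DivU
t=34  I6 reads; I7 issues→AddU
t=35  I7 reads
t=37  I7 exec-done
t=38  I7 writes R0
t=39  I8 issues→AddU
t=40  I8 reads
t=41  I6 exec-done
t=42  I6 writes R1; I8 exec-done
t=43  I8 writes R0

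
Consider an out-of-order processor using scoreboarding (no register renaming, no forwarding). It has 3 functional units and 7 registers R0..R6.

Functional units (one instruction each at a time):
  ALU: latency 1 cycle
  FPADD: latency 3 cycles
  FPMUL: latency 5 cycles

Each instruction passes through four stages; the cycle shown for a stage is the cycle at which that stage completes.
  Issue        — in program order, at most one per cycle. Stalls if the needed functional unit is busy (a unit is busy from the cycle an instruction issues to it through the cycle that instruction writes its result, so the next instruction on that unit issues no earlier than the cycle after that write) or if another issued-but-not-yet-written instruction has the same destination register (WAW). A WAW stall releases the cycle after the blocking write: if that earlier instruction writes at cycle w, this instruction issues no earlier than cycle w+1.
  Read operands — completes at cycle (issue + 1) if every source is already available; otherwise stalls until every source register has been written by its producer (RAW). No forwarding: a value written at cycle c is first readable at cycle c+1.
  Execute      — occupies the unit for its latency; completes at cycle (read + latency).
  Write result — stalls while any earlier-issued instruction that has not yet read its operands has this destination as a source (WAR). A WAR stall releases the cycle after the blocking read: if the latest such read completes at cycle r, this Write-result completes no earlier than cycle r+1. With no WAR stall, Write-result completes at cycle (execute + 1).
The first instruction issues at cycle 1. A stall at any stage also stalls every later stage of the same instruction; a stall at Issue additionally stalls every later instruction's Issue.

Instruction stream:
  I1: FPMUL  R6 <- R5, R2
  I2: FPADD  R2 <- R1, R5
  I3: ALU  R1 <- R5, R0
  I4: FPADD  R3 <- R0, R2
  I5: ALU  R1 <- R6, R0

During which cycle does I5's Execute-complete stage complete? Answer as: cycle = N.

cycle 1: issue I1 (FPMUL)
cycle 2: I1 read-ops; issue I2 (FPADD)
cycle 3: I2 read-ops; issue I3 (ALU)
cycle 4: I3 read-ops
cycle 5: I3 finished on ALU
cycle 6: I2 finished on FPADD; I3→R1
cycle 7: I1 finished on FPMUL; I2→R2
cycle 8: I1→R6; issue I4 (FPADD)
cycle 9: I4 read-ops; issue I5 (ALU)
cycle 10: I5 read-ops
cycle 11: I5 finished on ALU
cycle 12: I4 finished on FPADD; I5→R1
cycle 13: I4→R3

cycle = 11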